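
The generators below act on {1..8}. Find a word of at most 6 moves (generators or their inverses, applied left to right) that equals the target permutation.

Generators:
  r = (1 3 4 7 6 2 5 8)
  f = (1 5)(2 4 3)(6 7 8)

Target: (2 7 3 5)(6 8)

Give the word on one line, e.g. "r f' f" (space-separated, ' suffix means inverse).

r r f r'

  after r: (1 3 4 7 6 2 5 8)
  after r: (1 4 6 5)(2 8 3 7)
  after f: (1 3 8 2 6)(4 7)
  after r': (2 7 3 5)(6 8)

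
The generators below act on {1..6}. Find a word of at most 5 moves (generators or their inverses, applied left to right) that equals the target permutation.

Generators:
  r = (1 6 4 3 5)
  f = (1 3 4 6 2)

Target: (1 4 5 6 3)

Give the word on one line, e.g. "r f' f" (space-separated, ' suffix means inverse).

  after r': (1 5 3 4 6)
  after r': (1 3 6 5 4)
  after r': (1 4 5 6 3)

r' r' r'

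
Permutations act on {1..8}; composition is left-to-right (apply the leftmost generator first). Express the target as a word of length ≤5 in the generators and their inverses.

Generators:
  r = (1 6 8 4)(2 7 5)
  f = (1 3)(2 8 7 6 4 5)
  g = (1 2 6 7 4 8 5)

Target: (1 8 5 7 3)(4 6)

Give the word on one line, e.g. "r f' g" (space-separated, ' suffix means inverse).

  after g: (1 2 6 7 4 8 5)
  after r: (1 7)(2 8)(5 6)
  after f': (1 8 5 7 3)(4 6)

g r f'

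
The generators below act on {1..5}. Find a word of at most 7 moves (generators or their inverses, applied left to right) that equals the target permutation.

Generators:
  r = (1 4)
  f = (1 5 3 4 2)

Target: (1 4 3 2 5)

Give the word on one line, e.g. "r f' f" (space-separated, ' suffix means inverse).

r' f' f' f' r

  after r': (1 4)
  after f': (1 3 5)(2 4)
  after f': (1 5 2 3)
  after f': (2 5 4 3)
  after r: (1 4 3 2 5)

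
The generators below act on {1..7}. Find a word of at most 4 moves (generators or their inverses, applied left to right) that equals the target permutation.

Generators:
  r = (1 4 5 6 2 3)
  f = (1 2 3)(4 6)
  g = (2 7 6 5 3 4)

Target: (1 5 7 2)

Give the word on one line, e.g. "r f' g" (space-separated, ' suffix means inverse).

f r g'

  after f: (1 2 3)(4 6)
  after r: (1 3 4 2)(5 6)
  after g': (1 5 7 2)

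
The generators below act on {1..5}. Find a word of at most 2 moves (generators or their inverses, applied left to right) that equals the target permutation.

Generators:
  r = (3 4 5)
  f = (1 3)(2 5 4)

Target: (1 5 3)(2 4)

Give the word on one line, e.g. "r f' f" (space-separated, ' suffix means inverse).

f r'

  after f: (1 3)(2 5 4)
  after r': (1 5 3)(2 4)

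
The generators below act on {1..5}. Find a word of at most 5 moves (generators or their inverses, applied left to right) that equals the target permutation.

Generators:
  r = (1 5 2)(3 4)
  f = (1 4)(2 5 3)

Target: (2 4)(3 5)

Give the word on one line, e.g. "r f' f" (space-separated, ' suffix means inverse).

r f' r' r'

  after r: (1 5 2)(3 4)
  after f': (1 2 4 5 3)
  after r': (1 5 4)(2 3)
  after r': (2 4)(3 5)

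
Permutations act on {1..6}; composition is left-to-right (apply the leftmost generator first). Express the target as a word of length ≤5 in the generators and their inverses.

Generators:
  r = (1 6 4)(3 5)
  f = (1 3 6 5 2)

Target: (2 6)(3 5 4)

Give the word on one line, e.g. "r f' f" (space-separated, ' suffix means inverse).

  after f': (1 2 5 6 3)
  after r: (1 2 3 6 5 4)
  after f: (2 6)(3 5 4)

f' r f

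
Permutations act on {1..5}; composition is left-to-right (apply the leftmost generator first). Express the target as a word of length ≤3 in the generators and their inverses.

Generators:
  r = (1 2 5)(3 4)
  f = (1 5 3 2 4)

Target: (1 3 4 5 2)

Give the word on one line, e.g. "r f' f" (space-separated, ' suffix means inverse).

f f

  after f: (1 5 3 2 4)
  after f: (1 3 4 5 2)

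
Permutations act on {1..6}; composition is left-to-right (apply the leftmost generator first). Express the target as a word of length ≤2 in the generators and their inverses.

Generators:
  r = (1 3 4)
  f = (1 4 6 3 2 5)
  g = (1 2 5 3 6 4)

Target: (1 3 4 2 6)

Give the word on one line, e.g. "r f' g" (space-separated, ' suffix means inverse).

  after f': (1 5 2 3 6 4)
  after g: (1 3 4 2 6)

f' g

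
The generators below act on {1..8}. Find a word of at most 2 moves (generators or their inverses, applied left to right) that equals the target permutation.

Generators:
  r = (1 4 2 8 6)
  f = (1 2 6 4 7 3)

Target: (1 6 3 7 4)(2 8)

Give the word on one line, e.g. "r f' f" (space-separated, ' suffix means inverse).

  after r: (1 4 2 8 6)
  after f': (1 6 3 7 4)(2 8)

r f'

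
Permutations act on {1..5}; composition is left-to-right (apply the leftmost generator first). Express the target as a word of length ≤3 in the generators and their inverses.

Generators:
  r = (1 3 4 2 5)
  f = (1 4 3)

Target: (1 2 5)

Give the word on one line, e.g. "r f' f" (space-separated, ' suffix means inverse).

  after f: (1 4 3)
  after r: (1 2 5)

f r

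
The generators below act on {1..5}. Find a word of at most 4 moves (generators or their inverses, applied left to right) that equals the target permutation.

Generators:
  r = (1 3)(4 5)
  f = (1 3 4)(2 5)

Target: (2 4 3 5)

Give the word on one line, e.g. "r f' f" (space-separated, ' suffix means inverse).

  after f: (1 3 4)(2 5)
  after r': (2 4 3 5)

f r'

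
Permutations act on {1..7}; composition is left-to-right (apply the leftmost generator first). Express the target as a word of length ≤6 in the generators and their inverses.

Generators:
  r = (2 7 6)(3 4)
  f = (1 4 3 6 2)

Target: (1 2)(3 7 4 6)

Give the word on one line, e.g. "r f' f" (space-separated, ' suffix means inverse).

  after f': (1 2 6 3 4)
  after f': (1 6 4 2 3)
  after r: (1 2 4 7 6 3)
  after f': (1 6 4 7 3 2)
  after r: (1 2)(3 7 4 6)

f' f' r f' r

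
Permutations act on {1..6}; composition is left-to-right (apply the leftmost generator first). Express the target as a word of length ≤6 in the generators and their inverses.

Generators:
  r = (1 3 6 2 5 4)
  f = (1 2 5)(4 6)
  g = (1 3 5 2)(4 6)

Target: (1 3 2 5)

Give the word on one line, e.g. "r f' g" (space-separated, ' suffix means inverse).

  after f: (1 2 5)(4 6)
  after f: (1 5 2)
  after g': (1 3)(4 6)
  after f: (1 3 2 5)

f f g' f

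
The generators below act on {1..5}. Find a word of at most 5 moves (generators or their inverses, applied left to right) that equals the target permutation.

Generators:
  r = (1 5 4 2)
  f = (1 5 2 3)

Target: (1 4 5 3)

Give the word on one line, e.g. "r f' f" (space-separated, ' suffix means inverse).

  after f: (1 5 2 3)
  after r': (2 3)(4 5)
  after f: (1 5 4 2)
  after r: (1 4)(2 5)
  after f: (1 4 5 3)

f r' f r f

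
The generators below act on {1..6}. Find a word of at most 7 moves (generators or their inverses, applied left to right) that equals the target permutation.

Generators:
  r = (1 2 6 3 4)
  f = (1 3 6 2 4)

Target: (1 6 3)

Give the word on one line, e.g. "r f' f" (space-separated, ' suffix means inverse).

  after f: (1 3 6 2 4)
  after r: (1 4 2)
  after f: (2 3 6)
  after f: (1 3 2 6 4)
  after r': (1 6 3)

f r f f r'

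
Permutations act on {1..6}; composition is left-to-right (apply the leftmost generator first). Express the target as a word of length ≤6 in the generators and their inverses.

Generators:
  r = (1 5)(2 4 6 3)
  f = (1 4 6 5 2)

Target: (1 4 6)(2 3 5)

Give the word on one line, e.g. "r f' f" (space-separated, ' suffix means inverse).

f' r' f r' r'

  after f': (1 2 5 6 4)
  after r': (1 3 6 2)(4 5)
  after f: (1 3 5 6)(2 4)
  after r': (1 6 5 4 3)
  after r': (1 4 6)(2 3 5)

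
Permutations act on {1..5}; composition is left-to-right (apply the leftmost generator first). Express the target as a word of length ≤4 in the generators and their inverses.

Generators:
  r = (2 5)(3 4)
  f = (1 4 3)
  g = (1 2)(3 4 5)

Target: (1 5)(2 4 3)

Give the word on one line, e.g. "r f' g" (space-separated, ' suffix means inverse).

f r' g'

  after f: (1 4 3)
  after r': (1 3)(2 5)
  after g': (1 5)(2 4 3)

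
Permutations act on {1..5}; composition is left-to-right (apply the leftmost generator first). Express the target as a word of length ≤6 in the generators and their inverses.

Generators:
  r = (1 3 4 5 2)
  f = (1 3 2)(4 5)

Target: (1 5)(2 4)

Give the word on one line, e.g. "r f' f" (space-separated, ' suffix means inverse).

r' f' r f

  after r': (1 2 5 4 3)
  after f': (1 3 2 4)
  after r: (1 4 3)(2 5)
  after f: (1 5)(2 4)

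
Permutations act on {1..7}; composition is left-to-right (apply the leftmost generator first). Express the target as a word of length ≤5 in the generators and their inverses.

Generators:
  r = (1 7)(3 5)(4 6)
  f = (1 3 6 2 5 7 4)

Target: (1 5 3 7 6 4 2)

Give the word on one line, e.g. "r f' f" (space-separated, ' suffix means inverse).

f' f' f' r r

  after f': (1 4 7 5 2 6 3)
  after f': (1 7 2 3 4 5 6)
  after f': (1 5 3 7 6 4 2)
  after r: (1 3)(2 7 4)
  after r: (1 5 3 7 6 4 2)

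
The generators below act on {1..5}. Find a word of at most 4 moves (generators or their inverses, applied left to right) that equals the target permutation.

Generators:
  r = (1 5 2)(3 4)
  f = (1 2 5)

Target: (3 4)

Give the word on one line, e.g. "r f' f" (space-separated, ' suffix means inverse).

  after f: (1 2 5)
  after r': (1 5 2)(3 4)
  after f: (3 4)

f r' f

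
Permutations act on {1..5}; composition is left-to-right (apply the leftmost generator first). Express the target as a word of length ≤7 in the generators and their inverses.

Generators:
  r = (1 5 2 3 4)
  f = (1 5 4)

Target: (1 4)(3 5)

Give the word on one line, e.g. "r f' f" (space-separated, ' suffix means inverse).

  after f': (1 4 5)
  after r: (2 3 4)
  after f: (1 5 4 2 3)
  after r': (3 4 5)
  after f': (1 4)(3 5)

f' r f r' f'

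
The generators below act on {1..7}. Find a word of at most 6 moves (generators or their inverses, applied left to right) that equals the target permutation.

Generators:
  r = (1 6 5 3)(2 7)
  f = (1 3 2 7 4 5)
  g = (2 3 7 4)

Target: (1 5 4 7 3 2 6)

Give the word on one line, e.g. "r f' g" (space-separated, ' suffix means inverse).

f' f' f' g' r'

  after f': (1 5 4 7 2 3)
  after f': (1 4 2)(3 5 7)
  after f': (1 7)(2 5)(3 4)
  after g': (1 3 7)(2 5 4)
  after r': (1 5 4 7 3 2 6)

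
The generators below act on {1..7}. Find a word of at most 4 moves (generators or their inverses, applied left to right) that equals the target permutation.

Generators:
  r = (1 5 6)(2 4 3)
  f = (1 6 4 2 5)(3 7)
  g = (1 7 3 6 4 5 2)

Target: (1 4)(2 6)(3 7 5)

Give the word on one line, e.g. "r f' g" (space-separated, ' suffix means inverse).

  after g': (1 2 5 4 6 3 7)
  after r: (1 4)(2 6)(3 7 5)

g' r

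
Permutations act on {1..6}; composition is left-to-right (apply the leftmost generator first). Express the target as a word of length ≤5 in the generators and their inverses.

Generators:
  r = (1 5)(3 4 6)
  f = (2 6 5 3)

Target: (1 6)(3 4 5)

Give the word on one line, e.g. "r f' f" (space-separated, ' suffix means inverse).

  after f: (2 6 5 3)
  after r: (1 5 4 6)(2 3)
  after f: (1 3 6)(4 5)
  after r: (1 4)(5 6)
  after r: (1 6)(3 4 5)

f r f r r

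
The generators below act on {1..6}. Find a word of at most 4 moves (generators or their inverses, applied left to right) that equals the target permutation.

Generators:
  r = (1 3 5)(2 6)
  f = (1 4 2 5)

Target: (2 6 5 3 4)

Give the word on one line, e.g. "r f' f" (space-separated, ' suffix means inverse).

r' f

  after r': (1 5 3)(2 6)
  after f: (2 6 5 3 4)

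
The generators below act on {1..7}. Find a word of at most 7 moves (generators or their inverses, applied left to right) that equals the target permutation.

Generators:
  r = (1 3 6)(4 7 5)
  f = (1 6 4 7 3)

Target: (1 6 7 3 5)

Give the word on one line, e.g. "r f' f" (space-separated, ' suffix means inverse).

r' f f f r

  after r': (1 6 3)(4 5 7)
  after f: (1 4 5 3 6)
  after f: (1 7 3 4 5)
  after f: (1 3 7)(4 5 6)
  after r: (1 6 7 3 5)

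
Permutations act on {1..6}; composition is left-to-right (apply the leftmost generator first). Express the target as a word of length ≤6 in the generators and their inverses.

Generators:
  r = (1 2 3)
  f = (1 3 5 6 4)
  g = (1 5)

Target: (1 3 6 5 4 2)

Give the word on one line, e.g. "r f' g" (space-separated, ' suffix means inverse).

f f g r r

  after f: (1 3 5 6 4)
  after f: (1 5 4 3 6)
  after g: (3 6 5 4)
  after r: (1 2 3 6 5 4)
  after r: (1 3 6 5 4 2)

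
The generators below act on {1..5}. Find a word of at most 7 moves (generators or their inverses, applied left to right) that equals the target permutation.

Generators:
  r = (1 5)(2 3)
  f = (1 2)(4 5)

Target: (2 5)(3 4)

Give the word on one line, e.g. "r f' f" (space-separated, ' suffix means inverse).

  after f: (1 2)(4 5)
  after r': (1 3 2 5 4)
  after f': (1 3)(2 4)
  after r': (1 2 4 3 5)
  after f': (2 5)(3 4)

f r' f' r' f'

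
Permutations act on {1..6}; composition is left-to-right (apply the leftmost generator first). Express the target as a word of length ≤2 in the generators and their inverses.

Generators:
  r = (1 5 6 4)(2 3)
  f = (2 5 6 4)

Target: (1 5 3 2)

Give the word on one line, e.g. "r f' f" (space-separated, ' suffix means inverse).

  after f': (2 4 6 5)
  after r: (1 5 3 2)

f' r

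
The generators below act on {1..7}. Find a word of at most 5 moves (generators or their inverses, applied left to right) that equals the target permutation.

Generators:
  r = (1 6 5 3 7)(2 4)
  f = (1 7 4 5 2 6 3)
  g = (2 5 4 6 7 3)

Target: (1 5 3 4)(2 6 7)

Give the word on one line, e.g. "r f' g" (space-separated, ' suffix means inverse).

r g' r f'

  after r: (1 6 5 3 7)(2 4)
  after g': (1 4 3 6 2 5 7)
  after r: (1 2 3 5)(4 7 6)
  after f': (1 5 3 4)(2 6 7)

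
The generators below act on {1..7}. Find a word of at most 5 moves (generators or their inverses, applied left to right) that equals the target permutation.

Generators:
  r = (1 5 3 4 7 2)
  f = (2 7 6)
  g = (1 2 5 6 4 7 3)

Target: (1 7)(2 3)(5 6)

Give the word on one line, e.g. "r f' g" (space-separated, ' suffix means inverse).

  after r: (1 5 3 4 7 2)
  after g': (1 2 3 6 5 7)
  after f: (1 7)(2 3)(5 6)

r g' f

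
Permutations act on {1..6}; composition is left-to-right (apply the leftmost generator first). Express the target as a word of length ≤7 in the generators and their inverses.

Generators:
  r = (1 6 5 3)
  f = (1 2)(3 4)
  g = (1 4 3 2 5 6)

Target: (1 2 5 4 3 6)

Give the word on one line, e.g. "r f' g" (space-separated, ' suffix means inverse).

r f' g f' r'

  after r: (1 6 5 3)
  after f': (1 6 5 4 3 2)
  after g: (2 4)(3 5)
  after f': (1 2 3 5 4)
  after r': (1 2 5 4 3 6)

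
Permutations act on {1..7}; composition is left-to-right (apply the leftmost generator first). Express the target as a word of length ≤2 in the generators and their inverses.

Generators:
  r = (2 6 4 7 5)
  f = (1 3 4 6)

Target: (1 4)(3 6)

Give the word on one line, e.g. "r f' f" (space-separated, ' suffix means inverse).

f f

  after f: (1 3 4 6)
  after f: (1 4)(3 6)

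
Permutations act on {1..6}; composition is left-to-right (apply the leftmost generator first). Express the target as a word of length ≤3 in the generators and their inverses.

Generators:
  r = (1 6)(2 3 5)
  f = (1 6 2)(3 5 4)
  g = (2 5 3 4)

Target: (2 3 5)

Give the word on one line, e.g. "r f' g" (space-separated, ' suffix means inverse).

  after r': (1 6)(2 5 3)
  after r': (2 3 5)

r' r'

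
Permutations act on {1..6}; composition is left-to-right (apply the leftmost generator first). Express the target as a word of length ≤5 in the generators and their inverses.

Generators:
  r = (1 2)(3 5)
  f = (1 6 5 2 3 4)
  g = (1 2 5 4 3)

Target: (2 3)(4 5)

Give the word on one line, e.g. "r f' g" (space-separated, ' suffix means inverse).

g' r' g g g

  after g': (1 3 4 5 2)
  after r': (1 5)(3 4)
  after g: (1 4)(2 5)
  after g: (1 3)(2 4)
  after g: (2 3)(4 5)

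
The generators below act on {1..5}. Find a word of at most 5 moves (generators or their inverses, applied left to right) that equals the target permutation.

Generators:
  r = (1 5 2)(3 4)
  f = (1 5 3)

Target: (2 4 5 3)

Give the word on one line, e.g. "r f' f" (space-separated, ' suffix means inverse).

  after r': (1 2 5)(3 4)
  after r': (1 5 2)
  after f': (2 3 5)
  after r: (1 5)(2 4 3)
  after f': (2 4 5 3)

r' r' f' r f'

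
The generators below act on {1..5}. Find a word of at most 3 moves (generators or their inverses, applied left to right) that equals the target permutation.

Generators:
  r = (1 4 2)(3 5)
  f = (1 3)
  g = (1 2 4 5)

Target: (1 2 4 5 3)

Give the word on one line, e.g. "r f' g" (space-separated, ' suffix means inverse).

  after g: (1 2 4 5)
  after f': (1 2 4 5 3)

g f'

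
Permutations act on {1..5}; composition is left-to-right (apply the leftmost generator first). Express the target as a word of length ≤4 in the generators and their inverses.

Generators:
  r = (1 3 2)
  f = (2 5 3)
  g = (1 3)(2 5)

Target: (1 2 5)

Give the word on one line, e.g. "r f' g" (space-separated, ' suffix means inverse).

  after f: (2 5 3)
  after g': (1 3 5)
  after f: (1 2 5)

f g' f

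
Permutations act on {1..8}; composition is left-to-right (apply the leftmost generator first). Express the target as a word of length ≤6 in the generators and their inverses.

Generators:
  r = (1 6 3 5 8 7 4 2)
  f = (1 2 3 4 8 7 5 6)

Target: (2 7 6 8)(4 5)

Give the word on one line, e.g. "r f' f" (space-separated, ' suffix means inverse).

  after r: (1 6 3 5 8 7 4 2)
  after r: (1 3 8 4)(2 6 5 7)
  after f': (1 2 5 8 3 4 6 7)
  after f': (2 7 6 8)(4 5)

r r f' f'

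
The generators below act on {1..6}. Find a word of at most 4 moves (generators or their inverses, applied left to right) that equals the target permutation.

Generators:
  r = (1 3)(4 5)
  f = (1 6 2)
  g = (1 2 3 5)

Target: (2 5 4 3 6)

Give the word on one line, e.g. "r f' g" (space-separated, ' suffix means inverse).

r' g f' g

  after r': (1 3)(4 5)
  after g: (1 5 4)(2 3)
  after f': (1 5 4 2 3 6)
  after g: (2 5 4 3 6)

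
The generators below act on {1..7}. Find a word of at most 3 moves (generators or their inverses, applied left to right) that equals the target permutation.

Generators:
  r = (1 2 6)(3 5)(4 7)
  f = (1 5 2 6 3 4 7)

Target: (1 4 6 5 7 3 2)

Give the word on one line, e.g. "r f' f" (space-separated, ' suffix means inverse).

f' f'

  after f': (1 7 4 3 6 2 5)
  after f': (1 4 6 5 7 3 2)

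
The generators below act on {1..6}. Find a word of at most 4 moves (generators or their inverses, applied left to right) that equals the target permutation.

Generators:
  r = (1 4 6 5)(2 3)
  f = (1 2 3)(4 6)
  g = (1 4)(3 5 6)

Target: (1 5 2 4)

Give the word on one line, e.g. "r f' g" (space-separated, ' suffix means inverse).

  after f': (1 3 2)(4 6)
  after g: (1 5 6)(2 4 3)
  after g: (1 6 4 5 3 2)
  after r: (1 5 2 4)

f' g g r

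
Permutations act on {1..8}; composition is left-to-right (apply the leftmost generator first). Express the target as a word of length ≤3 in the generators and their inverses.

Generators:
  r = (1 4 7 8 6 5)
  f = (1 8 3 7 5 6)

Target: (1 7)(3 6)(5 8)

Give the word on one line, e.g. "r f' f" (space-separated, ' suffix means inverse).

  after f': (1 6 5 7 3 8)
  after f': (1 5 3)(6 7 8)
  after f': (1 7)(3 6)(5 8)

f' f' f'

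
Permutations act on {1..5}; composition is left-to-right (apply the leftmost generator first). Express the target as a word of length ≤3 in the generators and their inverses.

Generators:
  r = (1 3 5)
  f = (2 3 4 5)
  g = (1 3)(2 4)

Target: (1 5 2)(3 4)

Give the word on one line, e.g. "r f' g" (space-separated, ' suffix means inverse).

f' r' g

  after f': (2 5 4 3)
  after r': (1 5 4)(2 3)
  after g: (1 5 2)(3 4)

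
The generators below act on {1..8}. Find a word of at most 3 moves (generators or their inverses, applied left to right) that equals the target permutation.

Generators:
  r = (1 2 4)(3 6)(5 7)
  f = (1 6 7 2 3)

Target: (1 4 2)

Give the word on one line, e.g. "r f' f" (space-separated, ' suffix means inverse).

r r

  after r: (1 2 4)(3 6)(5 7)
  after r: (1 4 2)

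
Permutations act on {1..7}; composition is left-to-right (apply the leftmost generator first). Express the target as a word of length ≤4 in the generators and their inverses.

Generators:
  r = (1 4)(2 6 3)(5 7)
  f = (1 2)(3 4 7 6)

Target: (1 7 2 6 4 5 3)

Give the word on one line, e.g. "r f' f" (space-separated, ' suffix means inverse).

f r' f f

  after f: (1 2)(3 4 7 6)
  after r': (1 3)(2 4 5 7)
  after f: (1 4 5 6 3 2 7)
  after f: (1 7 2 6 4 5 3)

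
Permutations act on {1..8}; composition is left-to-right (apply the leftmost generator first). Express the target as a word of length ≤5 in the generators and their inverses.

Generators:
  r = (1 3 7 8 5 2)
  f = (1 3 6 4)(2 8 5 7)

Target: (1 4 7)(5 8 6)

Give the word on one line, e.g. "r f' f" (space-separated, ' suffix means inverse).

  after f: (1 3 6 4)(2 8 5 7)
  after f: (1 6)(2 5)(3 4)(7 8)
  after r': (1 6 2 8 3 4)
  after f: (1 4 3)(2 5 7)(6 8)
  after r: (1 4 7)(5 8 6)

f f r' f r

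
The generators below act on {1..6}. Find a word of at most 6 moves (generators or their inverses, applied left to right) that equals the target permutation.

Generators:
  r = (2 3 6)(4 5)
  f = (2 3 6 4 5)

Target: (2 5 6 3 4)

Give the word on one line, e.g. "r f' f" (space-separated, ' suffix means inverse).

r f f r'

  after r: (2 3 6)(4 5)
  after f: (2 6 3 4)
  after f: (2 4 3 5)
  after r': (2 5 6 3 4)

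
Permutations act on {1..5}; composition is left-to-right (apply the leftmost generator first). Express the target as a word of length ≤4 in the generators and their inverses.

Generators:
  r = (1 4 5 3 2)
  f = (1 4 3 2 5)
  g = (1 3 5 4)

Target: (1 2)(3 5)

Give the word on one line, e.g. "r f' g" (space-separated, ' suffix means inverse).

g' f g f'

  after g': (1 4 5 3)
  after f: (1 3 4)(2 5)
  after g: (1 5 2 4 3)
  after f': (1 2)(3 5)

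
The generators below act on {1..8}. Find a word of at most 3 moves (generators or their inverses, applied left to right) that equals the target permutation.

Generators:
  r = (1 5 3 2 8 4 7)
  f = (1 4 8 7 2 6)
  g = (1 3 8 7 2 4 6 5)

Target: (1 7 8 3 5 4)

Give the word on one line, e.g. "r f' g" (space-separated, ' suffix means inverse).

f g' g'

  after f: (1 4 8 7 2 6)
  after g': (1 2 4 3)(5 6)
  after g': (1 7 8 3 5 4)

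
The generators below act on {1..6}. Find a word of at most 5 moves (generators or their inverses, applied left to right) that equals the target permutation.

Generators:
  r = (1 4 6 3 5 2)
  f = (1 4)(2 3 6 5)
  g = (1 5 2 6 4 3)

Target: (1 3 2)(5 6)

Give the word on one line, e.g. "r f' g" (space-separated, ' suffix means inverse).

g' g' r f'

  after g': (1 3 4 6 2 5)
  after g': (1 4 2)(3 6 5)
  after r: (1 6 2 4)
  after f': (1 3 2)(5 6)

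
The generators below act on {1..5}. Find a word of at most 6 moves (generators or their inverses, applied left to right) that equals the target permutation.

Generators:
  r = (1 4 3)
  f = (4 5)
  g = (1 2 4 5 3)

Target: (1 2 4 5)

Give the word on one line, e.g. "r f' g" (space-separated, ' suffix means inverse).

  after r': (1 3 4)
  after g': (1 5 4 3 2)
  after g': (1 4 5 2 3)
  after g': (1 2 5)
  after f': (1 2 4 5)

r' g' g' g' f'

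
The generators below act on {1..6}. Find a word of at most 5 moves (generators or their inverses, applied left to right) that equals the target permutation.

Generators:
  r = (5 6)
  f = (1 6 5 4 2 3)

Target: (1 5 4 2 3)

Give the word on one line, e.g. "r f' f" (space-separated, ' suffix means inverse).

  after f: (1 6 5 4 2 3)
  after r': (1 5 4 2 3)
  after r': (1 6 5 4 2 3)
  after r': (1 5 4 2 3)

f r' r' r'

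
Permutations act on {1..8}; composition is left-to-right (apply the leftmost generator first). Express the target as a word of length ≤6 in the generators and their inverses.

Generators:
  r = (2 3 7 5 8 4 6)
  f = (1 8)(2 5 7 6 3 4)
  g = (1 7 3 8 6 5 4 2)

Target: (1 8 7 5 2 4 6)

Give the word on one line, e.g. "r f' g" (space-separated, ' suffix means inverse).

  after f: (1 8)(2 5 7 6 3 4)
  after f: (2 7 3)(4 5 6)
  after r': (2 3 6 8 5 4 7)
  after f: (1 8 7 5 2 4 6)

f f r' f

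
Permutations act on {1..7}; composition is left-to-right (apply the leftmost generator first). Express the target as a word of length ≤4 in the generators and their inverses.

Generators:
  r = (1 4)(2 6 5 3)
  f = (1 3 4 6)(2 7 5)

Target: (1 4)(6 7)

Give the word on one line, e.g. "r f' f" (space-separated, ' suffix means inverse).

r' f' f' r'

  after r': (1 4)(2 3 5 6)
  after f': (1 3 7 2)(4 6 5)
  after f': (2 6 7 5 3)
  after r': (1 4)(6 7)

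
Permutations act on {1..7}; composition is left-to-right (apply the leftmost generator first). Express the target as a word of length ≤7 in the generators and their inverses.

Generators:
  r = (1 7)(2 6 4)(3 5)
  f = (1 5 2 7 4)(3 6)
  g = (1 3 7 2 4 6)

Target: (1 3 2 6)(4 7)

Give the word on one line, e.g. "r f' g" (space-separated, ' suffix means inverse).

  after f: (1 5 2 7 4)(3 6)
  after f: (1 2 4 5 7)
  after g': (1 7 6 4 5 3)
  after r': (2 4 3 7)
  after g: (1 3 2 6)(4 7)

f f g' r' g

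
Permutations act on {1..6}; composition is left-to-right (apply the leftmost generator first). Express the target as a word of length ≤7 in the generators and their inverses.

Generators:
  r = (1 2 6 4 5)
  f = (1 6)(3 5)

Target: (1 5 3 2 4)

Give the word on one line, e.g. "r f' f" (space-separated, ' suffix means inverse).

f r f' f' r

  after f: (1 6)(3 5)
  after r: (1 4 5 3)(2 6)
  after f': (1 4 3 6 2)
  after f': (1 4 5 3)(2 6)
  after r: (1 5 3 2 4)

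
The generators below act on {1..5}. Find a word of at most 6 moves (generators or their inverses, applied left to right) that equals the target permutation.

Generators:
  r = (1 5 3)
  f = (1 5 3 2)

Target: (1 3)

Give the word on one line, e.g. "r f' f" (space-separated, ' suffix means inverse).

  after r: (1 5 3)
  after f: (1 3 5 2)
  after r: (2 5)
  after f: (1 5)(2 3)
  after f: (1 3)

r f r f f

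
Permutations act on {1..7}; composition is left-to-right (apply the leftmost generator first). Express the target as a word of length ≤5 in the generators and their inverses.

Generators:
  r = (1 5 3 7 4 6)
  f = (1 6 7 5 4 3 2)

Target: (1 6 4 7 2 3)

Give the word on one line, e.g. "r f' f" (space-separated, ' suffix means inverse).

r' f r r

  after r': (1 6 4 7 3 5)
  after f: (1 7 2)(3 4 5 6)
  after r: (1 4 3 6 7 2 5)
  after r: (1 6 4 7 2 3)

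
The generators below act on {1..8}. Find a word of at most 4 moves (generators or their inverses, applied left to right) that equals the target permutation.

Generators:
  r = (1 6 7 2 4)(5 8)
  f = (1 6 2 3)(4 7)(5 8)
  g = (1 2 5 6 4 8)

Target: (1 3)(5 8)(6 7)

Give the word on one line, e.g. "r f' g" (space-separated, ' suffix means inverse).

  after r': (1 4 2 7 6)(5 8)
  after r': (1 2 6 4 7)
  after f: (1 3)(5 8)(6 7)

r' r' f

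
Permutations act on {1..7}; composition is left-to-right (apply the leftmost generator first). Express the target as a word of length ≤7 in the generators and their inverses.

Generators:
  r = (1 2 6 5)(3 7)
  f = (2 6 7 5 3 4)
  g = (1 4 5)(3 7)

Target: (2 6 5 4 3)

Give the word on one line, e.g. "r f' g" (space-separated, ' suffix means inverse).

  after r: (1 2 6 5)(3 7)
  after g': (1 2 6 4)
  after f': (1 4)(3 5 7 6)
  after g': (3 4 5)(6 7)
  after f: (2 6 5 4 3)

r g' f' g' f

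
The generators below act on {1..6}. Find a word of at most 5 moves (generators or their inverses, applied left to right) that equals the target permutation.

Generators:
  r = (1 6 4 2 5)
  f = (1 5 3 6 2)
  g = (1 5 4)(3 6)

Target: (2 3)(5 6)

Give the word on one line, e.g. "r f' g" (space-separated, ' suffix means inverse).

  after r': (1 5 2 4 6)
  after r': (1 2 6 5 4)
  after f': (1 6)(2 3 5 4)
  after r': (2 3)(5 6)

r' r' f' r'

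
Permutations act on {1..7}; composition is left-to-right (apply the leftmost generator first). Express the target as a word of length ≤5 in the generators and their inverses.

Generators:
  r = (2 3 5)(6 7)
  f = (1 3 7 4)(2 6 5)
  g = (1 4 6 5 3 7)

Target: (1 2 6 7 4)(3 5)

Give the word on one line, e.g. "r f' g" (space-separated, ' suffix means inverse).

r' g' f' r' g'

  after r': (2 5 3)(6 7)
  after g': (1 7 4)(2 6 3)
  after f': (1 3 5 6)
  after r': (1 2 5 7 6)
  after g': (1 2 6 7 4)(3 5)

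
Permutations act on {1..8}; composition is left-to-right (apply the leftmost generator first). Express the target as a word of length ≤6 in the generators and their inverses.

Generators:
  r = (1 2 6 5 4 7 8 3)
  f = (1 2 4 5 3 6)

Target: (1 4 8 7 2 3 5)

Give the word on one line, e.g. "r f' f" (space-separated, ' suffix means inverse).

  after f: (1 2 4 5 3 6)
  after f: (1 4 3)(2 5 6)
  after r': (1 5 2 6)(4 8 7)
  after f': (1 4 8 7 2 3 5)

f f r' f'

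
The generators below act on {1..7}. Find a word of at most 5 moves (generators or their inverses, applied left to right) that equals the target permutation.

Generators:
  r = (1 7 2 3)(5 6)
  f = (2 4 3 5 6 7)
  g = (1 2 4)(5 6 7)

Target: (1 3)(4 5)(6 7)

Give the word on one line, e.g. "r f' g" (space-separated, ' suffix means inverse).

g' r f

  after g': (1 4 2)(5 7 6)
  after r: (1 4 3)(2 7 5)
  after f: (1 3)(4 5)(6 7)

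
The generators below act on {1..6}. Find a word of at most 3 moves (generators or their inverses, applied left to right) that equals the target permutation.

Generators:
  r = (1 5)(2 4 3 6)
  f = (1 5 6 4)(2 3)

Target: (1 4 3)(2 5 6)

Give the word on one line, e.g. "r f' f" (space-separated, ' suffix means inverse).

  after r: (1 5)(2 4 3 6)
  after f: (1 6 3 4 2)
  after f: (1 4 3)(2 5 6)

r f f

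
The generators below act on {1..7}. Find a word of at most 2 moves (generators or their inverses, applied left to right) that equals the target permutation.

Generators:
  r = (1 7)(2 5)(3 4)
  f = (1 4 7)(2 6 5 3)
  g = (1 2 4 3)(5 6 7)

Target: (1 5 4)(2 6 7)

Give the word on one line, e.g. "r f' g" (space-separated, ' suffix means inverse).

r g

  after r: (1 7)(2 5)(3 4)
  after g: (1 5 4)(2 6 7)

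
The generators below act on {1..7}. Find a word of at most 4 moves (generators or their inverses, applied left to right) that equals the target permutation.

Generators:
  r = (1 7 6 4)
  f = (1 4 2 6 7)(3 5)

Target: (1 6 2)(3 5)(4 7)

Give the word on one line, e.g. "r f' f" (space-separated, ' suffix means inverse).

f' r

  after f': (1 7 6 2 4)(3 5)
  after r: (1 6 2)(3 5)(4 7)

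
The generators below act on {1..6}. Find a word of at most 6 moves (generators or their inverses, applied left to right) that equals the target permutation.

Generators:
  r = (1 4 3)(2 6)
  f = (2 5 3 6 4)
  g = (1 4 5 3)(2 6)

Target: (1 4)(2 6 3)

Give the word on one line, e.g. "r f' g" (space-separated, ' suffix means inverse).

  after g: (1 4 5 3)(2 6)
  after f: (1 2 4 3)(5 6)
  after r: (1 6 5 2 3 4)
  after f: (1 4)(2 6 3)

g f r f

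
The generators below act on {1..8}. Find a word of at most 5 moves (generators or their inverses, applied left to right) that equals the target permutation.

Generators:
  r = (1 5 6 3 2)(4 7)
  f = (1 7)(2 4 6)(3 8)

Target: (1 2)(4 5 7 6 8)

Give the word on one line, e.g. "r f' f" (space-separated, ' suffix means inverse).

  after f: (1 7)(2 4 6)(3 8)
  after r': (1 4 5)(2 7)(3 8 6)
  after f': (1 2)(4 5 7 6 8)

f r' f'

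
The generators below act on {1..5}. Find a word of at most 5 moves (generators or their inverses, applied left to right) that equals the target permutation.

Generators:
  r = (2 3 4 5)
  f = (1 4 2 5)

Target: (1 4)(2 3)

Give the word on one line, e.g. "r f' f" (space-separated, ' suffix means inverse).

  after f: (1 4 2 5)
  after r': (1 3 2 4 5)
  after f: (1 3 5 4)
  after r: (1 4)(2 3)

f r' f r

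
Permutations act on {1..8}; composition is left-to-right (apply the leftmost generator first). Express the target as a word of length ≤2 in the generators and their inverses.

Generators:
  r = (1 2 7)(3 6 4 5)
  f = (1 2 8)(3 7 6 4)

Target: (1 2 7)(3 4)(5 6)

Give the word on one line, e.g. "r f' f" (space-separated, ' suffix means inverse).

r' r'

  after r': (1 7 2)(3 5 4 6)
  after r': (1 2 7)(3 4)(5 6)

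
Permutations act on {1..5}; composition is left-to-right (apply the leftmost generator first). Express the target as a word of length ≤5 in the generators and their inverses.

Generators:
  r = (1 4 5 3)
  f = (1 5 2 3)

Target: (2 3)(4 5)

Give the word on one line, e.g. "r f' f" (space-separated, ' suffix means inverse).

  after f: (1 5 2 3)
  after f: (1 2)(3 5)
  after f: (1 3 2 5)
  after r: (2 3)(4 5)

f f f r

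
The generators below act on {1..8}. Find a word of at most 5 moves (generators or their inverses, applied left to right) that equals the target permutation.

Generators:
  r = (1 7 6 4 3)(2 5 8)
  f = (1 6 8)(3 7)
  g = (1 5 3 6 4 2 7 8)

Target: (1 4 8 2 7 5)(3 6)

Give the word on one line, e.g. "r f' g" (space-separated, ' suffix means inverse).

r' f' r r f

  after r': (1 3 4 6 7)(2 8 5)
  after f': (1 7 8 5 2 6 3 4)
  after r: (1 6)(2 4 7)
  after r: (1 4 6 7 5 8 2 3)
  after f: (1 4 8 2 7 5)(3 6)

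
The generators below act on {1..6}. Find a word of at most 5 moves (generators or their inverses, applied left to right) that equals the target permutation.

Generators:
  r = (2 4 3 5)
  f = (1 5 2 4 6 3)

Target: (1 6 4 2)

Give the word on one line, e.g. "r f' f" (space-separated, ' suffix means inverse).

  after f': (1 3 6 4 2 5)
  after r': (1 4 5)(2 3 6)
  after f: (1 6 4 2)

f' r' f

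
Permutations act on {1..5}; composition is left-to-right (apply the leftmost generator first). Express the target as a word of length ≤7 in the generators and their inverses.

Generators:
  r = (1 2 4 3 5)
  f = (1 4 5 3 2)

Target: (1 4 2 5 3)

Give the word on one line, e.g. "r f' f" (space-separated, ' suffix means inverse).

f f r' f' f'

  after f: (1 4 5 3 2)
  after f: (1 5 2 4 3)
  after r': (1 3 5)
  after f': (1 5 2 3 4)
  after f': (1 4 2 5 3)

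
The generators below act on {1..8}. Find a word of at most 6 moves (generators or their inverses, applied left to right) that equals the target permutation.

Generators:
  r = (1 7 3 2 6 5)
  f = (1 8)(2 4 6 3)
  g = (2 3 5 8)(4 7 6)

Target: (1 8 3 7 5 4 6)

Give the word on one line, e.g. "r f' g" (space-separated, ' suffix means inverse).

r r g g

  after r: (1 7 3 2 6 5)
  after r: (1 3 6)(2 5 7)
  after g: (1 5 6)(2 8)(3 4 7)
  after g: (1 8 3 7 5 4 6)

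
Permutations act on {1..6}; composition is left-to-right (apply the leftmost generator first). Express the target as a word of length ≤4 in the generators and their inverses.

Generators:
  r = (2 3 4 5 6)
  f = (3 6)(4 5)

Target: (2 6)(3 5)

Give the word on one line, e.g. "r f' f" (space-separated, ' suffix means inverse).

r f

  after r: (2 3 4 5 6)
  after f: (2 6)(3 5)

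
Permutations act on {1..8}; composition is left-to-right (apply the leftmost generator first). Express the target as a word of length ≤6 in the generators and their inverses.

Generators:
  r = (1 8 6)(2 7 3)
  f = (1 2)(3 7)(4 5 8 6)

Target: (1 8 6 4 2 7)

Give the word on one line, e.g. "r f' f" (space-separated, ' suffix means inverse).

  after f': (1 2)(3 7)(4 6 8 5)
  after f': (4 8)(5 6)
  after r': (1 6 5 8 4)(2 3 7)
  after f': (1 8 6 4 2 7)

f' f' r' f'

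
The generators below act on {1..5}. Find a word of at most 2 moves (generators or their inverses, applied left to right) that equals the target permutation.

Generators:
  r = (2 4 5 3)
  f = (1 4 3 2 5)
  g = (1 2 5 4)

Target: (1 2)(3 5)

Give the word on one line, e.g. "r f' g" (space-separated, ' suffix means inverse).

  after r: (2 4 5 3)
  after g: (1 2)(3 5)

r g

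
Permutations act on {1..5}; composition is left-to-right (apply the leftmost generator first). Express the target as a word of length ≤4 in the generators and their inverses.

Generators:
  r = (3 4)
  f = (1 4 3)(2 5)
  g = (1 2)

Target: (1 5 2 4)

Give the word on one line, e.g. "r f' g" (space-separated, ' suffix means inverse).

r' g' f

  after r': (3 4)
  after g': (1 2)(3 4)
  after f: (1 5 2 4)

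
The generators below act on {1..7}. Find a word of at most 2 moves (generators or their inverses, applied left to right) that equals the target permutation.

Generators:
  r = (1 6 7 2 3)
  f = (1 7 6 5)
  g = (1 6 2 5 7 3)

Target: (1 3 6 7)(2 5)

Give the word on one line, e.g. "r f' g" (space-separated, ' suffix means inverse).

  after g': (1 3 7 5 2 6)
  after f: (1 3 6 7)(2 5)

g' f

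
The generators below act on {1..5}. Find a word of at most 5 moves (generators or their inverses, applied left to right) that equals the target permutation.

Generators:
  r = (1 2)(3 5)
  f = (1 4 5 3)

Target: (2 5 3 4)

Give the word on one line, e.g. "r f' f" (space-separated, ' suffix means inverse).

r' f' r'

  after r': (1 2)(3 5)
  after f': (1 2 3 4)
  after r': (2 5 3 4)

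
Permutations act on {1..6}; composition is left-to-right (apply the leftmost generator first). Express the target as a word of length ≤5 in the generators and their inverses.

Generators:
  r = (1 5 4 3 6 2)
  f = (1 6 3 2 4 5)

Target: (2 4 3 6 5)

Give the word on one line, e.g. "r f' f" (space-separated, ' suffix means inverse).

  after r': (1 2 6 3 4 5)
  after f: (1 4)(2 3 5 6)
  after f: (1 5 3)(4 6)
  after f: (2 4 3 6 5)

r' f f f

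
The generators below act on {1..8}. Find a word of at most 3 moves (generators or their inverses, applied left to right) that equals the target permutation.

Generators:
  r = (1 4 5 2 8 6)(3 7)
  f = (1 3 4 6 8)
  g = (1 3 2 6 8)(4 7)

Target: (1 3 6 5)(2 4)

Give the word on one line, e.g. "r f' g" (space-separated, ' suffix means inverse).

f r' r'

  after f: (1 3 4 6 8)
  after r': (1 7 3)(2 5 4 8 6)
  after r': (1 3 6 5)(2 4)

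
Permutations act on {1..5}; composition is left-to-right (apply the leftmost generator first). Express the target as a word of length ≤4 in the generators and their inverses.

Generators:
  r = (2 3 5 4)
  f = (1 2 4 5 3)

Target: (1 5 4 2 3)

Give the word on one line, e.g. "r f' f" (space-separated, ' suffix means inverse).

  after f: (1 2 4 5 3)
  after r': (1 4 3)(2 5)
  after r': (1 5 4 2 3)

f r' r'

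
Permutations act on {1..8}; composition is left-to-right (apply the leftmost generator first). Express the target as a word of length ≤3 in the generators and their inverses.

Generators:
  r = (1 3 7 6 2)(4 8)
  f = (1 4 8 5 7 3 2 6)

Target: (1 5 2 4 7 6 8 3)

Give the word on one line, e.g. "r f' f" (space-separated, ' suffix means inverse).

f f f

  after f: (1 4 8 5 7 3 2 6)
  after f: (1 8 7 2)(3 6 4 5)
  after f: (1 5 2 4 7 6 8 3)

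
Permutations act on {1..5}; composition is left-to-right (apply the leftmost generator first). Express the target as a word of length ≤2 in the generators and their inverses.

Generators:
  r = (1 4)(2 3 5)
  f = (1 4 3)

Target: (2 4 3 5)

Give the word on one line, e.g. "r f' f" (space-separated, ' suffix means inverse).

r f'

  after r: (1 4)(2 3 5)
  after f': (2 4 3 5)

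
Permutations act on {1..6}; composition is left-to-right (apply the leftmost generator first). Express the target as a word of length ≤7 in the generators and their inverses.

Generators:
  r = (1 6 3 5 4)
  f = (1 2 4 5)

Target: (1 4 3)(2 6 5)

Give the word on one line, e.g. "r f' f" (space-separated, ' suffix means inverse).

r r f' r f'

  after r: (1 6 3 5 4)
  after r: (1 3 4 6 5)
  after f': (1 3 2)(4 6)
  after r: (1 5 4 3 2 6)
  after f': (1 4 3)(2 6 5)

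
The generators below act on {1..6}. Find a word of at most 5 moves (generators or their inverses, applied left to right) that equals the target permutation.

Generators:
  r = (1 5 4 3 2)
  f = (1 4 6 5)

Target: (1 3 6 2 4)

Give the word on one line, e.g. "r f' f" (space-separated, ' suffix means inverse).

r f r' r' f

  after r: (1 5 4 3 2)
  after f: (2 4 3)(5 6)
  after r': (1 2 5 6)
  after r': (1 3 4 5 6 2)
  after f: (1 3 6 2 4)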